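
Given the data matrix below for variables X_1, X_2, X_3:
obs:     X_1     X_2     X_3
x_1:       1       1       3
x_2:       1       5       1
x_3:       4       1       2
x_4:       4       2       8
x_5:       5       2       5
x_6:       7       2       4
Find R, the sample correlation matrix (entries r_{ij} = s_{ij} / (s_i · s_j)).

Step 1 — column means:
  mean(X_1) = (1 + 1 + 4 + 4 + 5 + 7) / 6 = 22/6 = 3.6667
  mean(X_2) = (1 + 5 + 1 + 2 + 2 + 2) / 6 = 13/6 = 2.1667
  mean(X_3) = (3 + 1 + 2 + 8 + 5 + 4) / 6 = 23/6 = 3.8333

Step 2 — sample variances and covariances s[i,j] = (1/(n-1)) · Σ_k (x_{k,i} - mean_i) · (x_{k,j} - mean_j), with n-1 = 5:
  s[X_1,X_1] = ((-2.6667)·(-2.6667) + (-2.6667)·(-2.6667) + (0.3333)·(0.3333) + (0.3333)·(0.3333) + (1.3333)·(1.3333) + (3.3333)·(3.3333)) / 5 = 27.3333/5 = 5.4667
  s[X_1,X_2] = ((-2.6667)·(-1.1667) + (-2.6667)·(2.8333) + (0.3333)·(-1.1667) + (0.3333)·(-0.1667) + (1.3333)·(-0.1667) + (3.3333)·(-0.1667)) / 5 = -5.6667/5 = -1.1333
  s[X_1,X_3] = ((-2.6667)·(-0.8333) + (-2.6667)·(-2.8333) + (0.3333)·(-1.8333) + (0.3333)·(4.1667) + (1.3333)·(1.1667) + (3.3333)·(0.1667)) / 5 = 12.6667/5 = 2.5333
  s[X_2,X_2] = ((-1.1667)·(-1.1667) + (2.8333)·(2.8333) + (-1.1667)·(-1.1667) + (-0.1667)·(-0.1667) + (-0.1667)·(-0.1667) + (-0.1667)·(-0.1667)) / 5 = 10.8333/5 = 2.1667
  s[X_2,X_3] = ((-1.1667)·(-0.8333) + (2.8333)·(-2.8333) + (-1.1667)·(-1.8333) + (-0.1667)·(4.1667) + (-0.1667)·(1.1667) + (-0.1667)·(0.1667)) / 5 = -5.8333/5 = -1.1667
  s[X_3,X_3] = ((-0.8333)·(-0.8333) + (-2.8333)·(-2.8333) + (-1.8333)·(-1.8333) + (4.1667)·(4.1667) + (1.1667)·(1.1667) + (0.1667)·(0.1667)) / 5 = 30.8333/5 = 6.1667
  Sample standard deviations s_i = √(s[i,i]):
  s(X_1) = √(5.4667) = 2.3381
  s(X_2) = √(2.1667) = 1.472
  s(X_3) = √(6.1667) = 2.4833

Step 3 — r_{ij} = s_{ij} / (s_i · s_j):
  r[X_1,X_1] = 1 (diagonal).
  r[X_1,X_2] = -1.1333 / (2.3381 · 1.472) = -1.1333 / 3.4416 = -0.3293
  r[X_1,X_3] = 2.5333 / (2.3381 · 2.4833) = 2.5333 / 5.8061 = 0.4363
  r[X_2,X_2] = 1 (diagonal).
  r[X_2,X_3] = -1.1667 / (1.472 · 2.4833) = -1.1667 / 3.6553 = -0.3192
  r[X_3,X_3] = 1 (diagonal).

R is symmetric with unit diagonal. Assembling:

R = [[1, -0.3293, 0.4363],
 [-0.3293, 1, -0.3192],
 [0.4363, -0.3192, 1]]


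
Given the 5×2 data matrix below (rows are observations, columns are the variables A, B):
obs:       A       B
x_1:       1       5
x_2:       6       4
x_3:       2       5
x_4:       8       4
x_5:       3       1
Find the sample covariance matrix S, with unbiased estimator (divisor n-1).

Step 1 — column means:
  mean(A) = (1 + 6 + 2 + 8 + 3) / 5 = 20/5 = 4
  mean(B) = (5 + 4 + 5 + 4 + 1) / 5 = 19/5 = 3.8

Step 2 — sample covariance S[i,j] = (1/(n-1)) · Σ_k (x_{k,i} - mean_i) · (x_{k,j} - mean_j), with n-1 = 4.
  S[A,A] = ((-3)·(-3) + (2)·(2) + (-2)·(-2) + (4)·(4) + (-1)·(-1)) / 4 = 34/4 = 8.5
  S[A,B] = ((-3)·(1.2) + (2)·(0.2) + (-2)·(1.2) + (4)·(0.2) + (-1)·(-2.8)) / 4 = -2/4 = -0.5
  S[B,B] = ((1.2)·(1.2) + (0.2)·(0.2) + (1.2)·(1.2) + (0.2)·(0.2) + (-2.8)·(-2.8)) / 4 = 10.8/4 = 2.7

S is symmetric (S[j,i] = S[i,j]). Assembling:

S = [[8.5, -0.5],
 [-0.5, 2.7]]


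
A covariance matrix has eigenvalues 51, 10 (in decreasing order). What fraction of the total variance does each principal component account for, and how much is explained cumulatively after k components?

Step 1 — total variance = trace(Sigma) = Σ λ_i = 51 + 10 = 61.

Step 2 — fraction explained by component i = λ_i / Σ λ:
  PC1: 51/61 = 0.8361
  PC2: 10/61 = 0.1639

Step 3 — cumulative fraction after k components = (λ_1 + ... + λ_k) / Σ λ:
  k = 1: 51/61 = 0.8361
  k = 2: (51 + 10)/61 = 61/61 = 1

Summary (fraction, with percent):

explained: PC1 0.8361 (83.61%), PC2 0.1639 (16.39%);  cumulative: 0.8361, 1


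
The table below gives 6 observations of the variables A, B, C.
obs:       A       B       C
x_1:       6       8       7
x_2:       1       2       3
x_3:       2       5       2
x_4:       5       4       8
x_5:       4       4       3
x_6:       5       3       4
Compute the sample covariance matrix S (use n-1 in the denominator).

Step 1 — column means:
  mean(A) = (6 + 1 + 2 + 5 + 4 + 5) / 6 = 23/6 = 3.8333
  mean(B) = (8 + 2 + 5 + 4 + 4 + 3) / 6 = 26/6 = 4.3333
  mean(C) = (7 + 3 + 2 + 8 + 3 + 4) / 6 = 27/6 = 4.5

Step 2 — sample covariance S[i,j] = (1/(n-1)) · Σ_k (x_{k,i} - mean_i) · (x_{k,j} - mean_j), with n-1 = 5.
  S[A,A] = ((2.1667)·(2.1667) + (-2.8333)·(-2.8333) + (-1.8333)·(-1.8333) + (1.1667)·(1.1667) + (0.1667)·(0.1667) + (1.1667)·(1.1667)) / 5 = 18.8333/5 = 3.7667
  S[A,B] = ((2.1667)·(3.6667) + (-2.8333)·(-2.3333) + (-1.8333)·(0.6667) + (1.1667)·(-0.3333) + (0.1667)·(-0.3333) + (1.1667)·(-1.3333)) / 5 = 11.3333/5 = 2.2667
  S[A,C] = ((2.1667)·(2.5) + (-2.8333)·(-1.5) + (-1.8333)·(-2.5) + (1.1667)·(3.5) + (0.1667)·(-1.5) + (1.1667)·(-0.5)) / 5 = 17.5/5 = 3.5
  S[B,B] = ((3.6667)·(3.6667) + (-2.3333)·(-2.3333) + (0.6667)·(0.6667) + (-0.3333)·(-0.3333) + (-0.3333)·(-0.3333) + (-1.3333)·(-1.3333)) / 5 = 21.3333/5 = 4.2667
  S[B,C] = ((3.6667)·(2.5) + (-2.3333)·(-1.5) + (0.6667)·(-2.5) + (-0.3333)·(3.5) + (-0.3333)·(-1.5) + (-1.3333)·(-0.5)) / 5 = 11/5 = 2.2
  S[C,C] = ((2.5)·(2.5) + (-1.5)·(-1.5) + (-2.5)·(-2.5) + (3.5)·(3.5) + (-1.5)·(-1.5) + (-0.5)·(-0.5)) / 5 = 29.5/5 = 5.9

S is symmetric (S[j,i] = S[i,j]). Assembling:

S = [[3.7667, 2.2667, 3.5],
 [2.2667, 4.2667, 2.2],
 [3.5, 2.2, 5.9]]


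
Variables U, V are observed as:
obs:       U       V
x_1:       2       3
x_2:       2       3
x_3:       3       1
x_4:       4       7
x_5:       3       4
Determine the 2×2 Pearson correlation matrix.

Step 1 — column means:
  mean(U) = (2 + 2 + 3 + 4 + 3) / 5 = 14/5 = 2.8
  mean(V) = (3 + 3 + 1 + 7 + 4) / 5 = 18/5 = 3.6

Step 2 — sample variances and covariances s[i,j] = (1/(n-1)) · Σ_k (x_{k,i} - mean_i) · (x_{k,j} - mean_j), with n-1 = 4:
  s[U,U] = ((-0.8)·(-0.8) + (-0.8)·(-0.8) + (0.2)·(0.2) + (1.2)·(1.2) + (0.2)·(0.2)) / 4 = 2.8/4 = 0.7
  s[U,V] = ((-0.8)·(-0.6) + (-0.8)·(-0.6) + (0.2)·(-2.6) + (1.2)·(3.4) + (0.2)·(0.4)) / 4 = 4.6/4 = 1.15
  s[V,V] = ((-0.6)·(-0.6) + (-0.6)·(-0.6) + (-2.6)·(-2.6) + (3.4)·(3.4) + (0.4)·(0.4)) / 4 = 19.2/4 = 4.8
  Sample standard deviations s_i = √(s[i,i]):
  s(U) = √(0.7) = 0.8367
  s(V) = √(4.8) = 2.1909

Step 3 — r_{ij} = s_{ij} / (s_i · s_j):
  r[U,U] = 1 (diagonal).
  r[U,V] = 1.15 / (0.8367 · 2.1909) = 1.15 / 1.833 = 0.6274
  r[V,V] = 1 (diagonal).

R is symmetric with unit diagonal. Assembling:

R = [[1, 0.6274],
 [0.6274, 1]]


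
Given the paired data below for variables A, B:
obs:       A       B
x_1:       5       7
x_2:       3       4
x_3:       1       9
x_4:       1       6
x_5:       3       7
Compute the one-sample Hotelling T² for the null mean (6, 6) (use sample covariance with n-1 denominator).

Step 1 — sample mean vector:
  mean(A) = (5 + 3 + 1 + 1 + 3) / 5 = 13/5 = 2.6
  mean(B) = (7 + 4 + 9 + 6 + 7) / 5 = 33/5 = 6.6
  x̄ = (2.6, 6.6),  deviation x̄ - mu_0 = (2.6, 6.6) - (6, 6) = (-3.4, 0.6).

Step 2 — sample covariance matrix, S[i,j] = (1/(n-1)) · Σ_k (x_{k,i} - mean_i) · (x_{k,j} - mean_j), divisor n-1 = 4:
  S[A,A] = ((2.4)·(2.4) + (0.4)·(0.4) + (-1.6)·(-1.6) + (-1.6)·(-1.6) + (0.4)·(0.4)) / 4 = 11.2/4 = 2.8
  S[A,B] = ((2.4)·(0.4) + (0.4)·(-2.6) + (-1.6)·(2.4) + (-1.6)·(-0.6) + (0.4)·(0.4)) / 4 = -2.8/4 = -0.7
  S[B,B] = ((0.4)·(0.4) + (-2.6)·(-2.6) + (2.4)·(2.4) + (-0.6)·(-0.6) + (0.4)·(0.4)) / 4 = 13.2/4 = 3.3
  S = [[2.8, -0.7],
 [-0.7, 3.3]].

Step 3 — invert S. det(S) = 2.8·3.3 - (-0.7)² = 8.75.
  S^{-1} = (1/det) · [[d, -b], [-b, a]] = [[0.3771, 0.08],
 [0.08, 0.32]].

Step 4 — quadratic form (x̄ - mu_0)^T · S^{-1} · (x̄ - mu_0):
  S^{-1} · (x̄ - mu_0) = (-1.2343, -0.08),
  (x̄ - mu_0)^T · [...] = (-3.4)·(-1.2343) + (0.6)·(-0.08) = 4.1486.

Step 5 — scale by n: T² = 5 · 4.1486 = 20.7429.

T² ≈ 20.7429


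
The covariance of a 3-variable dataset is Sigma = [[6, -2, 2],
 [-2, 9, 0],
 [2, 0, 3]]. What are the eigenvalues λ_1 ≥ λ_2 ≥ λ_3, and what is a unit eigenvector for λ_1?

Step 1 — characteristic polynomial p(λ) = det(λI - Sigma) = λ³ - tr·λ² + c_1·λ - det, where tr = trace, c_1 = sum of the principal 2×2 minors, det = det(Sigma):
  tr = 6 + 9 + 3 = 18,
  c_1 = (6·9 - (-2)²) + (6·3 - (2)²) + (9·3 - (0)²) = 50 + 14 + 27 = 91,
  det = 6·(9·3 - (0)²) - (-2)·((-2)·3 - (0)·(2)) + (2)·((-2)·(0) - 9·(2)) = 6·(27) - (-2)·(-6) + (2)·(-18) = 114.
  So p(λ) = λ³ - 18λ² + 91λ - 114.
Step 2 — look for an integer root (rational root theorem: any rational root is an integer divisor of 114). Testing λ = 6:
  p(6) = 216 - 648 + 546 - 114 = 0  ✓
  Dividing out (λ - 6): p(λ) = (λ - 6)(λ² - 12λ + 19).
Step 3 — remaining eigenvalues from the quadratic λ² - 12λ + 19 = 0:
  Δ = 12² - 4·19 = 144 - 76 = 68,  λ = (12 ± √68)/2 = (12 ± 8.2462)/2 ≈ 10.1231 or 1.8769.
  Sorted: λ_1 = 10.1231,  λ_2 = 6,  λ_3 = 1.8769  (check: sum = 18 = tr ✓).

Step 4 — unit eigenvector for λ_1 ≈ 10.1231: v spans the null space of (Sigma - λ_1 I), whose rows are
  r_1 = (-4.1231, -2, 2),  r_2 = (-2, -1.1231, 0),  r_3 = (2, 0, -7.1231).
  v is orthogonal to every row, so take v ∝ r_1 × r_2 = ((-2)·(0) - (2)·(-1.1231), (2)·(-2) - (-4.1231)·(0), (-4.1231)·(-1.1231) - (-2)·(-2)) ≈ (2.2462, -4, 0.6307).
  Let u = (2.2462, -4, 0.6307).
  ||u|| = √((2.2462)² + (-4)² + (0.6307)²) = √(21.4432) ≈ 4.6307,  v_1 = u/||u|| ≈ (0.4851, -0.8638, 0.1362) (||v_1|| = 1).

λ_1 = 10.1231,  λ_2 = 6,  λ_3 = 1.8769;  v_1 ≈ (0.4851, -0.8638, 0.1362)


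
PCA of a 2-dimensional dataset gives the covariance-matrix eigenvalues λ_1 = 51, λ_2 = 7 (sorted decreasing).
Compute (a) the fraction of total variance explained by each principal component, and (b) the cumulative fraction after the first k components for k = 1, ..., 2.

Step 1 — total variance = trace(Sigma) = Σ λ_i = 51 + 7 = 58.

Step 2 — fraction explained by component i = λ_i / Σ λ:
  PC1: 51/58 = 0.8793
  PC2: 7/58 = 0.1207

Step 3 — cumulative fraction after k components = (λ_1 + ... + λ_k) / Σ λ:
  k = 1: 51/58 = 0.8793
  k = 2: (51 + 7)/58 = 58/58 = 1

Summary (fraction, with percent):

explained: PC1 0.8793 (87.93%), PC2 0.1207 (12.07%);  cumulative: 0.8793, 1


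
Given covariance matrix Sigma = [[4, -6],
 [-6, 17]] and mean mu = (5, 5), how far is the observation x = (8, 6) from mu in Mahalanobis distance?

Step 1 — centre the observation: (x - mu) = (3, 1).

Step 2 — invert Sigma. det(Sigma) = 4·17 - (-6)² = 32.
  Sigma^{-1} = (1/det) · [[d, -b], [-b, a]] = [[0.5312, 0.1875],
 [0.1875, 0.125]].

Step 3 — form the quadratic (x - mu)^T · Sigma^{-1} · (x - mu):
  Sigma^{-1} · (x - mu) = (1.7812, 0.6875).
  (x - mu)^T · [Sigma^{-1} · (x - mu)] = (3)·(1.7812) + (1)·(0.6875) = 6.0312.

Step 4 — take square root: d = √(6.0312) ≈ 2.4559.

d(x, mu) = √(6.0312) ≈ 2.4559


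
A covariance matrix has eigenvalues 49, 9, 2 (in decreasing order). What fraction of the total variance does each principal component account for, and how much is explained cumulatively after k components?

Step 1 — total variance = trace(Sigma) = Σ λ_i = 49 + 9 + 2 = 60.

Step 2 — fraction explained by component i = λ_i / Σ λ:
  PC1: 49/60 = 0.8167
  PC2: 9/60 = 0.15
  PC3: 2/60 = 0.0333

Step 3 — cumulative fraction after k components = (λ_1 + ... + λ_k) / Σ λ:
  k = 1: 49/60 = 0.8167
  k = 2: (49 + 9)/60 = 58/60 = 0.9667
  k = 3: (49 + 9 + 2)/60 = 60/60 = 1

Summary (fraction, with percent):

explained: PC1 0.8167 (81.67%), PC2 0.15 (15%), PC3 0.0333 (3.33%);  cumulative: 0.8167, 0.9667, 1


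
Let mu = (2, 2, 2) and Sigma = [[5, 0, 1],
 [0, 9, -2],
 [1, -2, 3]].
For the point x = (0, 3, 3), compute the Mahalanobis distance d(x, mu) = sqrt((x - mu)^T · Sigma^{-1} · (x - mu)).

Step 1 — centre the observation: (x - mu) = (-2, 1, 1).

Step 2 — invert Sigma (cofactor / det for 3×3, or solve directly):
  Sigma^{-1} = [[0.217, -0.0189, -0.0849],
 [-0.0189, 0.1321, 0.0943],
 [-0.0849, 0.0943, 0.4245]].

Step 3 — form the quadratic (x - mu)^T · Sigma^{-1} · (x - mu):
  Sigma^{-1} · (x - mu) = (-0.5377, 0.2642, 0.6887).
  (x - mu)^T · [Sigma^{-1} · (x - mu)] = (-2)·(-0.5377) + (1)·(0.2642) + (1)·(0.6887) = 2.0283.

Step 4 — take square root: d = √(2.0283) ≈ 1.4242.

d(x, mu) = √(2.0283) ≈ 1.4242


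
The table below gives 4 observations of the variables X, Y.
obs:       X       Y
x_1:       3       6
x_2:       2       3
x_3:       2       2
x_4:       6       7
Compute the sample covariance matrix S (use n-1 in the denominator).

Step 1 — column means:
  mean(X) = (3 + 2 + 2 + 6) / 4 = 13/4 = 3.25
  mean(Y) = (6 + 3 + 2 + 7) / 4 = 18/4 = 4.5

Step 2 — sample covariance S[i,j] = (1/(n-1)) · Σ_k (x_{k,i} - mean_i) · (x_{k,j} - mean_j), with n-1 = 3.
  S[X,X] = ((-0.25)·(-0.25) + (-1.25)·(-1.25) + (-1.25)·(-1.25) + (2.75)·(2.75)) / 3 = 10.75/3 = 3.5833
  S[X,Y] = ((-0.25)·(1.5) + (-1.25)·(-1.5) + (-1.25)·(-2.5) + (2.75)·(2.5)) / 3 = 11.5/3 = 3.8333
  S[Y,Y] = ((1.5)·(1.5) + (-1.5)·(-1.5) + (-2.5)·(-2.5) + (2.5)·(2.5)) / 3 = 17/3 = 5.6667

S is symmetric (S[j,i] = S[i,j]). Assembling:

S = [[3.5833, 3.8333],
 [3.8333, 5.6667]]


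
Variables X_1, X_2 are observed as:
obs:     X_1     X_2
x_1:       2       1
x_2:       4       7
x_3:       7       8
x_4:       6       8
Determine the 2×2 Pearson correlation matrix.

Step 1 — column means:
  mean(X_1) = (2 + 4 + 7 + 6) / 4 = 19/4 = 4.75
  mean(X_2) = (1 + 7 + 8 + 8) / 4 = 24/4 = 6

Step 2 — sample variances and covariances s[i,j] = (1/(n-1)) · Σ_k (x_{k,i} - mean_i) · (x_{k,j} - mean_j), with n-1 = 3:
  s[X_1,X_1] = ((-2.75)·(-2.75) + (-0.75)·(-0.75) + (2.25)·(2.25) + (1.25)·(1.25)) / 3 = 14.75/3 = 4.9167
  s[X_1,X_2] = ((-2.75)·(-5) + (-0.75)·(1) + (2.25)·(2) + (1.25)·(2)) / 3 = 20/3 = 6.6667
  s[X_2,X_2] = ((-5)·(-5) + (1)·(1) + (2)·(2) + (2)·(2)) / 3 = 34/3 = 11.3333
  Sample standard deviations s_i = √(s[i,i]):
  s(X_1) = √(4.9167) = 2.2174
  s(X_2) = √(11.3333) = 3.3665

Step 3 — r_{ij} = s_{ij} / (s_i · s_j):
  r[X_1,X_1] = 1 (diagonal).
  r[X_1,X_2] = 6.6667 / (2.2174 · 3.3665) = 6.6667 / 7.4647 = 0.8931
  r[X_2,X_2] = 1 (diagonal).

R is symmetric with unit diagonal. Assembling:

R = [[1, 0.8931],
 [0.8931, 1]]


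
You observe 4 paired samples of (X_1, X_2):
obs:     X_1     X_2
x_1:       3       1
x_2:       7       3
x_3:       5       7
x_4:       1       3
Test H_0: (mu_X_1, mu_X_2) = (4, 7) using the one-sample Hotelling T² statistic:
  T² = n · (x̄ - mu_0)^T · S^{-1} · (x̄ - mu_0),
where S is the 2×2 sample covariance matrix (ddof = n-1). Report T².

Step 1 — sample mean vector:
  mean(X_1) = (3 + 7 + 5 + 1) / 4 = 16/4 = 4
  mean(X_2) = (1 + 3 + 7 + 3) / 4 = 14/4 = 3.5
  x̄ = (4, 3.5),  deviation x̄ - mu_0 = (4, 3.5) - (4, 7) = (0, -3.5).

Step 2 — sample covariance matrix, S[i,j] = (1/(n-1)) · Σ_k (x_{k,i} - mean_i) · (x_{k,j} - mean_j), divisor n-1 = 3:
  S[X_1,X_1] = ((-1)·(-1) + (3)·(3) + (1)·(1) + (-3)·(-3)) / 3 = 20/3 = 6.6667
  S[X_1,X_2] = ((-1)·(-2.5) + (3)·(-0.5) + (1)·(3.5) + (-3)·(-0.5)) / 3 = 6/3 = 2
  S[X_2,X_2] = ((-2.5)·(-2.5) + (-0.5)·(-0.5) + (3.5)·(3.5) + (-0.5)·(-0.5)) / 3 = 19/3 = 6.3333
  S = [[6.6667, 2],
 [2, 6.3333]].

Step 3 — invert S. det(S) = 6.6667·6.3333 - (2)² = 38.2222.
  S^{-1} = (1/det) · [[d, -b], [-b, a]] = [[0.1657, -0.0523],
 [-0.0523, 0.1744]].

Step 4 — quadratic form (x̄ - mu_0)^T · S^{-1} · (x̄ - mu_0):
  S^{-1} · (x̄ - mu_0) = (0.1831, -0.6105),
  (x̄ - mu_0)^T · [...] = (0)·(0.1831) + (-3.5)·(-0.6105) = 2.1366.

Step 5 — scale by n: T² = 4 · 2.1366 = 8.5465.

T² ≈ 8.5465


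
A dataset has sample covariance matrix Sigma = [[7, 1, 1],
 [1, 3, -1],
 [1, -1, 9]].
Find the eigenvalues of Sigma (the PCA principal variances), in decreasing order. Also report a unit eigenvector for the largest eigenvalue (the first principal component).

Step 1 — characteristic polynomial p(λ) = det(λI - Sigma) = λ³ - tr·λ² + c_1·λ - det, where tr = trace, c_1 = sum of the principal 2×2 minors, det = det(Sigma):
  tr = 7 + 3 + 9 = 19,
  c_1 = (7·3 - (1)²) + (7·9 - (1)²) + (3·9 - (-1)²) = 20 + 62 + 26 = 108,
  det = 7·(3·9 - (-1)²) - (1)·((1)·9 - (-1)·(1)) + (1)·((1)·(-1) - 3·(1)) = 7·(26) - (1)·(10) + (1)·(-4) = 168.
  So p(λ) = λ³ - 19λ² + 108λ - 168.
Step 2 — look for an integer root (rational root theorem: any rational root is an integer divisor of 168). Testing λ = 7:
  p(7) = 343 - 931 + 756 - 168 = 0  ✓
  Dividing out (λ - 7): p(λ) = (λ - 7)(λ² - 12λ + 24).
Step 3 — remaining eigenvalues from the quadratic λ² - 12λ + 24 = 0:
  Δ = 12² - 4·24 = 144 - 96 = 48,  λ = (12 ± √48)/2 = (12 ± 6.9282)/2 ≈ 9.4641 or 2.5359.
  Sorted: λ_1 = 9.4641,  λ_2 = 7,  λ_3 = 2.5359  (check: sum = 19 = tr ✓).

Step 4 — unit eigenvector for λ_1 ≈ 9.4641: v spans the null space of (Sigma - λ_1 I), whose rows are
  r_1 = (-2.4641, 1, 1),  r_2 = (1, -6.4641, -1),  r_3 = (1, -1, -0.4641).
  v is orthogonal to every row, so take v ∝ r_1 × r_2 = ((1)·(-1) - (1)·(-6.4641), (1)·(1) - (-2.4641)·(-1), (-2.4641)·(-6.4641) - (1)·(1)) ≈ (5.4641, -1.4641, 14.9282).
  Let u = (5.4641, -1.4641, 14.9282).
  ||u|| = √((5.4641)² + (-1.4641)² + (14.9282)²) = √(254.8513) ≈ 15.9641,  v_1 = u/||u|| ≈ (0.3423, -0.0917, 0.9351) (||v_1|| = 1).

λ_1 = 9.4641,  λ_2 = 7,  λ_3 = 2.5359;  v_1 ≈ (0.3423, -0.0917, 0.9351)


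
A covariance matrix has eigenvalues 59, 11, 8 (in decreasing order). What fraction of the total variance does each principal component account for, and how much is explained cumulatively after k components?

Step 1 — total variance = trace(Sigma) = Σ λ_i = 59 + 11 + 8 = 78.

Step 2 — fraction explained by component i = λ_i / Σ λ:
  PC1: 59/78 = 0.7564
  PC2: 11/78 = 0.141
  PC3: 8/78 = 0.1026

Step 3 — cumulative fraction after k components = (λ_1 + ... + λ_k) / Σ λ:
  k = 1: 59/78 = 0.7564
  k = 2: (59 + 11)/78 = 70/78 = 0.8974
  k = 3: (59 + 11 + 8)/78 = 78/78 = 1

Summary (fraction, with percent):

explained: PC1 0.7564 (75.64%), PC2 0.141 (14.1%), PC3 0.1026 (10.26%);  cumulative: 0.7564, 0.8974, 1


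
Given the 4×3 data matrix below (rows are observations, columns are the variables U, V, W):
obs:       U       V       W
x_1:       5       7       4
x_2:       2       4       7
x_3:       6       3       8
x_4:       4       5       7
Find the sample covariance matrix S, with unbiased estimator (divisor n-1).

Step 1 — column means:
  mean(U) = (5 + 2 + 6 + 4) / 4 = 17/4 = 4.25
  mean(V) = (7 + 4 + 3 + 5) / 4 = 19/4 = 4.75
  mean(W) = (4 + 7 + 8 + 7) / 4 = 26/4 = 6.5

Step 2 — sample covariance S[i,j] = (1/(n-1)) · Σ_k (x_{k,i} - mean_i) · (x_{k,j} - mean_j), with n-1 = 3.
  S[U,U] = ((0.75)·(0.75) + (-2.25)·(-2.25) + (1.75)·(1.75) + (-0.25)·(-0.25)) / 3 = 8.75/3 = 2.9167
  S[U,V] = ((0.75)·(2.25) + (-2.25)·(-0.75) + (1.75)·(-1.75) + (-0.25)·(0.25)) / 3 = 0.25/3 = 0.0833
  S[U,W] = ((0.75)·(-2.5) + (-2.25)·(0.5) + (1.75)·(1.5) + (-0.25)·(0.5)) / 3 = -0.5/3 = -0.1667
  S[V,V] = ((2.25)·(2.25) + (-0.75)·(-0.75) + (-1.75)·(-1.75) + (0.25)·(0.25)) / 3 = 8.75/3 = 2.9167
  S[V,W] = ((2.25)·(-2.5) + (-0.75)·(0.5) + (-1.75)·(1.5) + (0.25)·(0.5)) / 3 = -8.5/3 = -2.8333
  S[W,W] = ((-2.5)·(-2.5) + (0.5)·(0.5) + (1.5)·(1.5) + (0.5)·(0.5)) / 3 = 9/3 = 3

S is symmetric (S[j,i] = S[i,j]). Assembling:

S = [[2.9167, 0.0833, -0.1667],
 [0.0833, 2.9167, -2.8333],
 [-0.1667, -2.8333, 3]]


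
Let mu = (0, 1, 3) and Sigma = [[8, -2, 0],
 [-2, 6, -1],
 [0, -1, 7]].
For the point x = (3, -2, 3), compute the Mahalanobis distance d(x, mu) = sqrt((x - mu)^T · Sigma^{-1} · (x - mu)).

Step 1 — centre the observation: (x - mu) = (3, -3, 0).

Step 2 — invert Sigma (cofactor / det for 3×3, or solve directly):
  Sigma^{-1} = [[0.1367, 0.0467, 0.0067],
 [0.0467, 0.1867, 0.0267],
 [0.0067, 0.0267, 0.1467]].

Step 3 — form the quadratic (x - mu)^T · Sigma^{-1} · (x - mu):
  Sigma^{-1} · (x - mu) = (0.27, -0.42, -0.06).
  (x - mu)^T · [Sigma^{-1} · (x - mu)] = (3)·(0.27) + (-3)·(-0.42) + (0)·(-0.06) = 2.07.

Step 4 — take square root: d = √(2.07) ≈ 1.4387.

d(x, mu) = √(2.07) ≈ 1.4387


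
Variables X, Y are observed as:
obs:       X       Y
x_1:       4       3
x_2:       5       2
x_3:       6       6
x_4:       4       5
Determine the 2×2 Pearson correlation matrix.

Step 1 — column means:
  mean(X) = (4 + 5 + 6 + 4) / 4 = 19/4 = 4.75
  mean(Y) = (3 + 2 + 6 + 5) / 4 = 16/4 = 4

Step 2 — sample variances and covariances s[i,j] = (1/(n-1)) · Σ_k (x_{k,i} - mean_i) · (x_{k,j} - mean_j), with n-1 = 3:
  s[X,X] = ((-0.75)·(-0.75) + (0.25)·(0.25) + (1.25)·(1.25) + (-0.75)·(-0.75)) / 3 = 2.75/3 = 0.9167
  s[X,Y] = ((-0.75)·(-1) + (0.25)·(-2) + (1.25)·(2) + (-0.75)·(1)) / 3 = 2/3 = 0.6667
  s[Y,Y] = ((-1)·(-1) + (-2)·(-2) + (2)·(2) + (1)·(1)) / 3 = 10/3 = 3.3333
  Sample standard deviations s_i = √(s[i,i]):
  s(X) = √(0.9167) = 0.9574
  s(Y) = √(3.3333) = 1.8257

Step 3 — r_{ij} = s_{ij} / (s_i · s_j):
  r[X,X] = 1 (diagonal).
  r[X,Y] = 0.6667 / (0.9574 · 1.8257) = 0.6667 / 1.748 = 0.3814
  r[Y,Y] = 1 (diagonal).

R is symmetric with unit diagonal. Assembling:

R = [[1, 0.3814],
 [0.3814, 1]]


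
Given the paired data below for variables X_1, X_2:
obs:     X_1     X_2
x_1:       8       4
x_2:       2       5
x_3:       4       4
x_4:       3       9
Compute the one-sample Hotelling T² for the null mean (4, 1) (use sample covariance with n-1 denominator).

Step 1 — sample mean vector:
  mean(X_1) = (8 + 2 + 4 + 3) / 4 = 17/4 = 4.25
  mean(X_2) = (4 + 5 + 4 + 9) / 4 = 22/4 = 5.5
  x̄ = (4.25, 5.5),  deviation x̄ - mu_0 = (4.25, 5.5) - (4, 1) = (0.25, 4.5).

Step 2 — sample covariance matrix, S[i,j] = (1/(n-1)) · Σ_k (x_{k,i} - mean_i) · (x_{k,j} - mean_j), divisor n-1 = 3:
  S[X_1,X_1] = ((3.75)·(3.75) + (-2.25)·(-2.25) + (-0.25)·(-0.25) + (-1.25)·(-1.25)) / 3 = 20.75/3 = 6.9167
  S[X_1,X_2] = ((3.75)·(-1.5) + (-2.25)·(-0.5) + (-0.25)·(-1.5) + (-1.25)·(3.5)) / 3 = -8.5/3 = -2.8333
  S[X_2,X_2] = ((-1.5)·(-1.5) + (-0.5)·(-0.5) + (-1.5)·(-1.5) + (3.5)·(3.5)) / 3 = 17/3 = 5.6667
  S = [[6.9167, -2.8333],
 [-2.8333, 5.6667]].

Step 3 — invert S. det(S) = 6.9167·5.6667 - (-2.8333)² = 31.1667.
  S^{-1} = (1/det) · [[d, -b], [-b, a]] = [[0.1818, 0.0909],
 [0.0909, 0.2219]].

Step 4 — quadratic form (x̄ - mu_0)^T · S^{-1} · (x̄ - mu_0):
  S^{-1} · (x̄ - mu_0) = (0.4545, 1.0214),
  (x̄ - mu_0)^T · [...] = (0.25)·(0.4545) + (4.5)·(1.0214) = 4.7099.

Step 5 — scale by n: T² = 4 · 4.7099 = 18.8396.

T² ≈ 18.8396


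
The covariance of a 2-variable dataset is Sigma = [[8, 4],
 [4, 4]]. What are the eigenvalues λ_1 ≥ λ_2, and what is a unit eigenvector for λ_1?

Step 1 — characteristic polynomial of 2×2 Sigma:
  det(Sigma - λI) = λ² - trace · λ + det = 0.
  trace = 8 + 4 = 12, det = 8·4 - (4)² = 16.
Step 2 — discriminant:
  Δ = trace² - 4·det = 144 - 64 = 80.
Step 3 — eigenvalues:
  λ = (trace ± √Δ)/2 = (12 ± 8.9443)/2,
  λ_1 = 10.4721,  λ_2 = 1.5279.

Step 4 — unit eigenvector for λ_1: solve (Sigma - λ_1 I)v = 0. First row:
  (8 - 10.4721)·v_x + (4)·v_y = 0, i.e. (-2.4721)·v_x + (4)·v_y = 0,
  so v ∝ (b, λ_1 - a) = (4, 2.4721) = u.
  ||u|| = √((4)² + (2.4721)²) = √(22.1115) ≈ 4.7023,
  v_1 = u/||u|| ≈ (0.8507, 0.5257) (||v_1|| = 1).

λ_1 = 10.4721,  λ_2 = 1.5279;  v_1 ≈ (0.8507, 0.5257)


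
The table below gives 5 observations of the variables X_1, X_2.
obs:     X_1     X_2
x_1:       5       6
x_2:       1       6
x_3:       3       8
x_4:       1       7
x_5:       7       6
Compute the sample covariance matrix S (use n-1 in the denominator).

Step 1 — column means:
  mean(X_1) = (5 + 1 + 3 + 1 + 7) / 5 = 17/5 = 3.4
  mean(X_2) = (6 + 6 + 8 + 7 + 6) / 5 = 33/5 = 6.6

Step 2 — sample covariance S[i,j] = (1/(n-1)) · Σ_k (x_{k,i} - mean_i) · (x_{k,j} - mean_j), with n-1 = 4.
  S[X_1,X_1] = ((1.6)·(1.6) + (-2.4)·(-2.4) + (-0.4)·(-0.4) + (-2.4)·(-2.4) + (3.6)·(3.6)) / 4 = 27.2/4 = 6.8
  S[X_1,X_2] = ((1.6)·(-0.6) + (-2.4)·(-0.6) + (-0.4)·(1.4) + (-2.4)·(0.4) + (3.6)·(-0.6)) / 4 = -3.2/4 = -0.8
  S[X_2,X_2] = ((-0.6)·(-0.6) + (-0.6)·(-0.6) + (1.4)·(1.4) + (0.4)·(0.4) + (-0.6)·(-0.6)) / 4 = 3.2/4 = 0.8

S is symmetric (S[j,i] = S[i,j]). Assembling:

S = [[6.8, -0.8],
 [-0.8, 0.8]]


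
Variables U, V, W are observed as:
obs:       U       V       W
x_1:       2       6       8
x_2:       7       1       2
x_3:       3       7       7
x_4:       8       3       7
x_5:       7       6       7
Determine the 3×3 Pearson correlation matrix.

Step 1 — column means:
  mean(U) = (2 + 7 + 3 + 8 + 7) / 5 = 27/5 = 5.4
  mean(V) = (6 + 1 + 7 + 3 + 6) / 5 = 23/5 = 4.6
  mean(W) = (8 + 2 + 7 + 7 + 7) / 5 = 31/5 = 6.2

Step 2 — sample variances and covariances s[i,j] = (1/(n-1)) · Σ_k (x_{k,i} - mean_i) · (x_{k,j} - mean_j), with n-1 = 4:
  s[U,U] = ((-3.4)·(-3.4) + (1.6)·(1.6) + (-2.4)·(-2.4) + (2.6)·(2.6) + (1.6)·(1.6)) / 4 = 29.2/4 = 7.3
  s[U,V] = ((-3.4)·(1.4) + (1.6)·(-3.6) + (-2.4)·(2.4) + (2.6)·(-1.6) + (1.6)·(1.4)) / 4 = -18.2/4 = -4.55
  s[U,W] = ((-3.4)·(1.8) + (1.6)·(-4.2) + (-2.4)·(0.8) + (2.6)·(0.8) + (1.6)·(0.8)) / 4 = -11.4/4 = -2.85
  s[V,V] = ((1.4)·(1.4) + (-3.6)·(-3.6) + (2.4)·(2.4) + (-1.6)·(-1.6) + (1.4)·(1.4)) / 4 = 25.2/4 = 6.3
  s[V,W] = ((1.4)·(1.8) + (-3.6)·(-4.2) + (2.4)·(0.8) + (-1.6)·(0.8) + (1.4)·(0.8)) / 4 = 19.4/4 = 4.85
  s[W,W] = ((1.8)·(1.8) + (-4.2)·(-4.2) + (0.8)·(0.8) + (0.8)·(0.8) + (0.8)·(0.8)) / 4 = 22.8/4 = 5.7
  Sample standard deviations s_i = √(s[i,i]):
  s(U) = √(7.3) = 2.7019
  s(V) = √(6.3) = 2.51
  s(W) = √(5.7) = 2.3875

Step 3 — r_{ij} = s_{ij} / (s_i · s_j):
  r[U,U] = 1 (diagonal).
  r[U,V] = -4.55 / (2.7019 · 2.51) = -4.55 / 6.7816 = -0.6709
  r[U,W] = -2.85 / (2.7019 · 2.3875) = -2.85 / 6.4506 = -0.4418
  r[V,V] = 1 (diagonal).
  r[V,W] = 4.85 / (2.51 · 2.3875) = 4.85 / 5.9925 = 0.8093
  r[W,W] = 1 (diagonal).

R is symmetric with unit diagonal. Assembling:

R = [[1, -0.6709, -0.4418],
 [-0.6709, 1, 0.8093],
 [-0.4418, 0.8093, 1]]


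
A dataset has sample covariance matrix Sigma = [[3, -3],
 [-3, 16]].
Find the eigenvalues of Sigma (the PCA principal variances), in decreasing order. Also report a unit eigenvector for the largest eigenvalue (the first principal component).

Step 1 — characteristic polynomial of 2×2 Sigma:
  det(Sigma - λI) = λ² - trace · λ + det = 0.
  trace = 3 + 16 = 19, det = 3·16 - (-3)² = 39.
Step 2 — discriminant:
  Δ = trace² - 4·det = 361 - 156 = 205.
Step 3 — eigenvalues:
  λ = (trace ± √Δ)/2 = (19 ± 14.3178)/2,
  λ_1 = 16.6589,  λ_2 = 2.3411.

Step 4 — unit eigenvector for λ_1: solve (Sigma - λ_1 I)v = 0. First row:
  (3 - 16.6589)·v_x + (-3)·v_y = 0, i.e. (-13.6589)·v_x + (-3)·v_y = 0,
  so v ∝ (b, λ_1 - a) = (-3, 13.6589); multiply by -1 so the first entry is positive: u = (3, -13.6589).
  ||u|| = √((3)² + (-13.6589)²) = √(195.5658) ≈ 13.9845,
  v_1 = u/||u|| ≈ (0.2145, -0.9767) (||v_1|| = 1).

λ_1 = 16.6589,  λ_2 = 2.3411;  v_1 ≈ (0.2145, -0.9767)


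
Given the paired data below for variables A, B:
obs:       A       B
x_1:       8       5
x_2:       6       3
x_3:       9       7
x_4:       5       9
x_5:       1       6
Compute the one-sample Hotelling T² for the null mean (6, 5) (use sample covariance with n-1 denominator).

Step 1 — sample mean vector:
  mean(A) = (8 + 6 + 9 + 5 + 1) / 5 = 29/5 = 5.8
  mean(B) = (5 + 3 + 7 + 9 + 6) / 5 = 30/5 = 6
  x̄ = (5.8, 6),  deviation x̄ - mu_0 = (5.8, 6) - (6, 5) = (-0.2, 1).

Step 2 — sample covariance matrix, S[i,j] = (1/(n-1)) · Σ_k (x_{k,i} - mean_i) · (x_{k,j} - mean_j), divisor n-1 = 4:
  S[A,A] = ((2.2)·(2.2) + (0.2)·(0.2) + (3.2)·(3.2) + (-0.8)·(-0.8) + (-4.8)·(-4.8)) / 4 = 38.8/4 = 9.7
  S[A,B] = ((2.2)·(-1) + (0.2)·(-3) + (3.2)·(1) + (-0.8)·(3) + (-4.8)·(0)) / 4 = -2/4 = -0.5
  S[B,B] = ((-1)·(-1) + (-3)·(-3) + (1)·(1) + (3)·(3) + (0)·(0)) / 4 = 20/4 = 5
  S = [[9.7, -0.5],
 [-0.5, 5]].

Step 3 — invert S. det(S) = 9.7·5 - (-0.5)² = 48.25.
  S^{-1} = (1/det) · [[d, -b], [-b, a]] = [[0.1036, 0.0104],
 [0.0104, 0.201]].

Step 4 — quadratic form (x̄ - mu_0)^T · S^{-1} · (x̄ - mu_0):
  S^{-1} · (x̄ - mu_0) = (-0.0104, 0.199),
  (x̄ - mu_0)^T · [...] = (-0.2)·(-0.0104) + (1)·(0.199) = 0.201.

Step 5 — scale by n: T² = 5 · 0.201 = 1.0052.

T² ≈ 1.0052


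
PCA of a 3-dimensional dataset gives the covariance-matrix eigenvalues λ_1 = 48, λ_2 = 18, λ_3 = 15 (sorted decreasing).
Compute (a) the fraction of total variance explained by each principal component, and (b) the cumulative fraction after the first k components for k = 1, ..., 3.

Step 1 — total variance = trace(Sigma) = Σ λ_i = 48 + 18 + 15 = 81.

Step 2 — fraction explained by component i = λ_i / Σ λ:
  PC1: 48/81 = 0.5926
  PC2: 18/81 = 0.2222
  PC3: 15/81 = 0.1852

Step 3 — cumulative fraction after k components = (λ_1 + ... + λ_k) / Σ λ:
  k = 1: 48/81 = 0.5926
  k = 2: (48 + 18)/81 = 66/81 = 0.8148
  k = 3: (48 + 18 + 15)/81 = 81/81 = 1

Summary (fraction, with percent):

explained: PC1 0.5926 (59.26%), PC2 0.2222 (22.22%), PC3 0.1852 (18.52%);  cumulative: 0.5926, 0.8148, 1


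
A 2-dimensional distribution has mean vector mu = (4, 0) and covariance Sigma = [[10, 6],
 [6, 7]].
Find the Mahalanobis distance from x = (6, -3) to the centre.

Step 1 — centre the observation: (x - mu) = (2, -3).

Step 2 — invert Sigma. det(Sigma) = 10·7 - (6)² = 34.
  Sigma^{-1} = (1/det) · [[d, -b], [-b, a]] = [[0.2059, -0.1765],
 [-0.1765, 0.2941]].

Step 3 — form the quadratic (x - mu)^T · Sigma^{-1} · (x - mu):
  Sigma^{-1} · (x - mu) = (0.9412, -1.2353).
  (x - mu)^T · [Sigma^{-1} · (x - mu)] = (2)·(0.9412) + (-3)·(-1.2353) = 5.5882.

Step 4 — take square root: d = √(5.5882) ≈ 2.3639.

d(x, mu) = √(5.5882) ≈ 2.3639


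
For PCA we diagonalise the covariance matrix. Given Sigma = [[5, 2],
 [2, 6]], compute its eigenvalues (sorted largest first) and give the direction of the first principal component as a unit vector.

Step 1 — characteristic polynomial of 2×2 Sigma:
  det(Sigma - λI) = λ² - trace · λ + det = 0.
  trace = 5 + 6 = 11, det = 5·6 - (2)² = 26.
Step 2 — discriminant:
  Δ = trace² - 4·det = 121 - 104 = 17.
Step 3 — eigenvalues:
  λ = (trace ± √Δ)/2 = (11 ± 4.1231)/2,
  λ_1 = 7.5616,  λ_2 = 3.4384.

Step 4 — unit eigenvector for λ_1: solve (Sigma - λ_1 I)v = 0. First row:
  (5 - 7.5616)·v_x + (2)·v_y = 0, i.e. (-2.5616)·v_x + (2)·v_y = 0,
  so v ∝ (b, λ_1 - a) = (2, 2.5616) = u.
  ||u|| = √((2)² + (2.5616)²) = √(10.5616) ≈ 3.2499,
  v_1 = u/||u|| ≈ (0.6154, 0.7882) (||v_1|| = 1).

λ_1 = 7.5616,  λ_2 = 3.4384;  v_1 ≈ (0.6154, 0.7882)


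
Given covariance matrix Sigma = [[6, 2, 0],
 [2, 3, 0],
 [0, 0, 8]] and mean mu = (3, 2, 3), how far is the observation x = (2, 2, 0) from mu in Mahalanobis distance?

Step 1 — centre the observation: (x - mu) = (-1, 0, -3).

Step 2 — invert Sigma (cofactor / det for 3×3, or solve directly):
  Sigma^{-1} = [[0.2143, -0.1429, 0],
 [-0.1429, 0.4286, 0],
 [0, 0, 0.125]].

Step 3 — form the quadratic (x - mu)^T · Sigma^{-1} · (x - mu):
  Sigma^{-1} · (x - mu) = (-0.2143, 0.1429, -0.375).
  (x - mu)^T · [Sigma^{-1} · (x - mu)] = (-1)·(-0.2143) + (0)·(0.1429) + (-3)·(-0.375) = 1.3393.

Step 4 — take square root: d = √(1.3393) ≈ 1.1573.

d(x, mu) = √(1.3393) ≈ 1.1573


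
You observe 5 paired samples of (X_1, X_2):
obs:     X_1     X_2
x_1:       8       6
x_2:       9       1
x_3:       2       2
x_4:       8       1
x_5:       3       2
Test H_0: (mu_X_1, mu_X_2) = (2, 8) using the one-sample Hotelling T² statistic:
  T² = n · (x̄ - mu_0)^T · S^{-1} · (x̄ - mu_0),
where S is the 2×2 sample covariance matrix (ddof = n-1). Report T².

Step 1 — sample mean vector:
  mean(X_1) = (8 + 9 + 2 + 8 + 3) / 5 = 30/5 = 6
  mean(X_2) = (6 + 1 + 2 + 1 + 2) / 5 = 12/5 = 2.4
  x̄ = (6, 2.4),  deviation x̄ - mu_0 = (6, 2.4) - (2, 8) = (4, -5.6).

Step 2 — sample covariance matrix, S[i,j] = (1/(n-1)) · Σ_k (x_{k,i} - mean_i) · (x_{k,j} - mean_j), divisor n-1 = 4:
  S[X_1,X_1] = ((2)·(2) + (3)·(3) + (-4)·(-4) + (2)·(2) + (-3)·(-3)) / 4 = 42/4 = 10.5
  S[X_1,X_2] = ((2)·(3.6) + (3)·(-1.4) + (-4)·(-0.4) + (2)·(-1.4) + (-3)·(-0.4)) / 4 = 3/4 = 0.75
  S[X_2,X_2] = ((3.6)·(3.6) + (-1.4)·(-1.4) + (-0.4)·(-0.4) + (-1.4)·(-1.4) + (-0.4)·(-0.4)) / 4 = 17.2/4 = 4.3
  S = [[10.5, 0.75],
 [0.75, 4.3]].

Step 3 — invert S. det(S) = 10.5·4.3 - (0.75)² = 44.5875.
  S^{-1} = (1/det) · [[d, -b], [-b, a]] = [[0.0964, -0.0168],
 [-0.0168, 0.2355]].

Step 4 — quadratic form (x̄ - mu_0)^T · S^{-1} · (x̄ - mu_0):
  S^{-1} · (x̄ - mu_0) = (0.48, -1.386),
  (x̄ - mu_0)^T · [...] = (4)·(0.48) + (-5.6)·(-1.386) = 9.6816.

Step 5 — scale by n: T² = 5 · 9.6816 = 48.4082.

T² ≈ 48.4082


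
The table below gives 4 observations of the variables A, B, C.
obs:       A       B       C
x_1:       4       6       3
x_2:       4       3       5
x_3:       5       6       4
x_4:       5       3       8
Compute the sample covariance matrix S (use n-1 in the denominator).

Step 1 — column means:
  mean(A) = (4 + 4 + 5 + 5) / 4 = 18/4 = 4.5
  mean(B) = (6 + 3 + 6 + 3) / 4 = 18/4 = 4.5
  mean(C) = (3 + 5 + 4 + 8) / 4 = 20/4 = 5

Step 2 — sample covariance S[i,j] = (1/(n-1)) · Σ_k (x_{k,i} - mean_i) · (x_{k,j} - mean_j), with n-1 = 3.
  S[A,A] = ((-0.5)·(-0.5) + (-0.5)·(-0.5) + (0.5)·(0.5) + (0.5)·(0.5)) / 3 = 1/3 = 0.3333
  S[A,B] = ((-0.5)·(1.5) + (-0.5)·(-1.5) + (0.5)·(1.5) + (0.5)·(-1.5)) / 3 = 0/3 = 0
  S[A,C] = ((-0.5)·(-2) + (-0.5)·(0) + (0.5)·(-1) + (0.5)·(3)) / 3 = 2/3 = 0.6667
  S[B,B] = ((1.5)·(1.5) + (-1.5)·(-1.5) + (1.5)·(1.5) + (-1.5)·(-1.5)) / 3 = 9/3 = 3
  S[B,C] = ((1.5)·(-2) + (-1.5)·(0) + (1.5)·(-1) + (-1.5)·(3)) / 3 = -9/3 = -3
  S[C,C] = ((-2)·(-2) + (0)·(0) + (-1)·(-1) + (3)·(3)) / 3 = 14/3 = 4.6667

S is symmetric (S[j,i] = S[i,j]). Assembling:

S = [[0.3333, 0, 0.6667],
 [0, 3, -3],
 [0.6667, -3, 4.6667]]


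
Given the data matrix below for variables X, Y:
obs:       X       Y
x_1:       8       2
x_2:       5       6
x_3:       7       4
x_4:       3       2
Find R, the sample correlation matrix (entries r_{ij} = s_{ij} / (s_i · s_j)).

Step 1 — column means:
  mean(X) = (8 + 5 + 7 + 3) / 4 = 23/4 = 5.75
  mean(Y) = (2 + 6 + 4 + 2) / 4 = 14/4 = 3.5

Step 2 — sample variances and covariances s[i,j] = (1/(n-1)) · Σ_k (x_{k,i} - mean_i) · (x_{k,j} - mean_j), with n-1 = 3:
  s[X,X] = ((2.25)·(2.25) + (-0.75)·(-0.75) + (1.25)·(1.25) + (-2.75)·(-2.75)) / 3 = 14.75/3 = 4.9167
  s[X,Y] = ((2.25)·(-1.5) + (-0.75)·(2.5) + (1.25)·(0.5) + (-2.75)·(-1.5)) / 3 = -0.5/3 = -0.1667
  s[Y,Y] = ((-1.5)·(-1.5) + (2.5)·(2.5) + (0.5)·(0.5) + (-1.5)·(-1.5)) / 3 = 11/3 = 3.6667
  Sample standard deviations s_i = √(s[i,i]):
  s(X) = √(4.9167) = 2.2174
  s(Y) = √(3.6667) = 1.9149

Step 3 — r_{ij} = s_{ij} / (s_i · s_j):
  r[X,X] = 1 (diagonal).
  r[X,Y] = -0.1667 / (2.2174 · 1.9149) = -0.1667 / 4.2459 = -0.0393
  r[Y,Y] = 1 (diagonal).

R is symmetric with unit diagonal. Assembling:

R = [[1, -0.0393],
 [-0.0393, 1]]


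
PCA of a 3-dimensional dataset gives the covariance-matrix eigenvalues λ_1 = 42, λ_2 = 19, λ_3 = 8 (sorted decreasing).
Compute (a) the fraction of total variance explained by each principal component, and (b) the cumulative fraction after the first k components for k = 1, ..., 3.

Step 1 — total variance = trace(Sigma) = Σ λ_i = 42 + 19 + 8 = 69.

Step 2 — fraction explained by component i = λ_i / Σ λ:
  PC1: 42/69 = 0.6087
  PC2: 19/69 = 0.2754
  PC3: 8/69 = 0.1159

Step 3 — cumulative fraction after k components = (λ_1 + ... + λ_k) / Σ λ:
  k = 1: 42/69 = 0.6087
  k = 2: (42 + 19)/69 = 61/69 = 0.8841
  k = 3: (42 + 19 + 8)/69 = 69/69 = 1

Summary (fraction, with percent):

explained: PC1 0.6087 (60.87%), PC2 0.2754 (27.54%), PC3 0.1159 (11.59%);  cumulative: 0.6087, 0.8841, 1


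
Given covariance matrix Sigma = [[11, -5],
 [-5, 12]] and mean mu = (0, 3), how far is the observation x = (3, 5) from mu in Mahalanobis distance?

Step 1 — centre the observation: (x - mu) = (3, 2).

Step 2 — invert Sigma. det(Sigma) = 11·12 - (-5)² = 107.
  Sigma^{-1} = (1/det) · [[d, -b], [-b, a]] = [[0.1121, 0.0467],
 [0.0467, 0.1028]].

Step 3 — form the quadratic (x - mu)^T · Sigma^{-1} · (x - mu):
  Sigma^{-1} · (x - mu) = (0.4299, 0.3458).
  (x - mu)^T · [Sigma^{-1} · (x - mu)] = (3)·(0.4299) + (2)·(0.3458) = 1.9813.

Step 4 — take square root: d = √(1.9813) ≈ 1.4076.

d(x, mu) = √(1.9813) ≈ 1.4076


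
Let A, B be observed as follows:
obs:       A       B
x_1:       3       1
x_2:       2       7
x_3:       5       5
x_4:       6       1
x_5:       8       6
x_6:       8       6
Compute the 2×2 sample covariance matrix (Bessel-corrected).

Step 1 — column means:
  mean(A) = (3 + 2 + 5 + 6 + 8 + 8) / 6 = 32/6 = 5.3333
  mean(B) = (1 + 7 + 5 + 1 + 6 + 6) / 6 = 26/6 = 4.3333

Step 2 — sample covariance S[i,j] = (1/(n-1)) · Σ_k (x_{k,i} - mean_i) · (x_{k,j} - mean_j), with n-1 = 5.
  S[A,A] = ((-2.3333)·(-2.3333) + (-3.3333)·(-3.3333) + (-0.3333)·(-0.3333) + (0.6667)·(0.6667) + (2.6667)·(2.6667) + (2.6667)·(2.6667)) / 5 = 31.3333/5 = 6.2667
  S[A,B] = ((-2.3333)·(-3.3333) + (-3.3333)·(2.6667) + (-0.3333)·(0.6667) + (0.6667)·(-3.3333) + (2.6667)·(1.6667) + (2.6667)·(1.6667)) / 5 = 5.3333/5 = 1.0667
  S[B,B] = ((-3.3333)·(-3.3333) + (2.6667)·(2.6667) + (0.6667)·(0.6667) + (-3.3333)·(-3.3333) + (1.6667)·(1.6667) + (1.6667)·(1.6667)) / 5 = 35.3333/5 = 7.0667

S is symmetric (S[j,i] = S[i,j]). Assembling:

S = [[6.2667, 1.0667],
 [1.0667, 7.0667]]


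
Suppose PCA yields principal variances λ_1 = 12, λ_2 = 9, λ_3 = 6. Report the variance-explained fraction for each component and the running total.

Step 1 — total variance = trace(Sigma) = Σ λ_i = 12 + 9 + 6 = 27.

Step 2 — fraction explained by component i = λ_i / Σ λ:
  PC1: 12/27 = 0.4444
  PC2: 9/27 = 0.3333
  PC3: 6/27 = 0.2222

Step 3 — cumulative fraction after k components = (λ_1 + ... + λ_k) / Σ λ:
  k = 1: 12/27 = 0.4444
  k = 2: (12 + 9)/27 = 21/27 = 0.7778
  k = 3: (12 + 9 + 6)/27 = 27/27 = 1

Summary (fraction, with percent):

explained: PC1 0.4444 (44.44%), PC2 0.3333 (33.33%), PC3 0.2222 (22.22%);  cumulative: 0.4444, 0.7778, 1


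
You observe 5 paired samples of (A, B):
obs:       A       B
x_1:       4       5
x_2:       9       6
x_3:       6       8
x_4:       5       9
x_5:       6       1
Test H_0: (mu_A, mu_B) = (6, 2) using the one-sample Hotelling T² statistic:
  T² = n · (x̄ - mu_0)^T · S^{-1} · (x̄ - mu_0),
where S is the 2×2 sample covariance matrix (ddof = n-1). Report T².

Step 1 — sample mean vector:
  mean(A) = (4 + 9 + 6 + 5 + 6) / 5 = 30/5 = 6
  mean(B) = (5 + 6 + 8 + 9 + 1) / 5 = 29/5 = 5.8
  x̄ = (6, 5.8),  deviation x̄ - mu_0 = (6, 5.8) - (6, 2) = (0, 3.8).

Step 2 — sample covariance matrix, S[i,j] = (1/(n-1)) · Σ_k (x_{k,i} - mean_i) · (x_{k,j} - mean_j), divisor n-1 = 4:
  S[A,A] = ((-2)·(-2) + (3)·(3) + (0)·(0) + (-1)·(-1) + (0)·(0)) / 4 = 14/4 = 3.5
  S[A,B] = ((-2)·(-0.8) + (3)·(0.2) + (0)·(2.2) + (-1)·(3.2) + (0)·(-4.8)) / 4 = -1/4 = -0.25
  S[B,B] = ((-0.8)·(-0.8) + (0.2)·(0.2) + (2.2)·(2.2) + (3.2)·(3.2) + (-4.8)·(-4.8)) / 4 = 38.8/4 = 9.7
  S = [[3.5, -0.25],
 [-0.25, 9.7]].

Step 3 — invert S. det(S) = 3.5·9.7 - (-0.25)² = 33.8875.
  S^{-1} = (1/det) · [[d, -b], [-b, a]] = [[0.2862, 0.0074],
 [0.0074, 0.1033]].

Step 4 — quadratic form (x̄ - mu_0)^T · S^{-1} · (x̄ - mu_0):
  S^{-1} · (x̄ - mu_0) = (0.028, 0.3925),
  (x̄ - mu_0)^T · [...] = (0)·(0.028) + (3.8)·(0.3925) = 1.4914.

Step 5 — scale by n: T² = 5 · 1.4914 = 7.457.

T² ≈ 7.457


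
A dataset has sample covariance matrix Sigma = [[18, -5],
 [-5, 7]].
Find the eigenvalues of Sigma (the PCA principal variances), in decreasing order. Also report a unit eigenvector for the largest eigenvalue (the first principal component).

Step 1 — characteristic polynomial of 2×2 Sigma:
  det(Sigma - λI) = λ² - trace · λ + det = 0.
  trace = 18 + 7 = 25, det = 18·7 - (-5)² = 101.
Step 2 — discriminant:
  Δ = trace² - 4·det = 625 - 404 = 221.
Step 3 — eigenvalues:
  λ = (trace ± √Δ)/2 = (25 ± 14.8661)/2,
  λ_1 = 19.933,  λ_2 = 5.067.

Step 4 — unit eigenvector for λ_1: solve (Sigma - λ_1 I)v = 0. First row:
  (18 - 19.933)·v_x + (-5)·v_y = 0, i.e. (-1.933)·v_x + (-5)·v_y = 0,
  so v ∝ (b, λ_1 - a) = (-5, 1.933); multiply by -1 so the first entry is positive: u = (5, -1.933).
  ||u|| = √((5)² + (-1.933)²) = √(28.7366) ≈ 5.3607,
  v_1 = u/||u|| ≈ (0.9327, -0.3606) (||v_1|| = 1).

λ_1 = 19.933,  λ_2 = 5.067;  v_1 ≈ (0.9327, -0.3606)
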